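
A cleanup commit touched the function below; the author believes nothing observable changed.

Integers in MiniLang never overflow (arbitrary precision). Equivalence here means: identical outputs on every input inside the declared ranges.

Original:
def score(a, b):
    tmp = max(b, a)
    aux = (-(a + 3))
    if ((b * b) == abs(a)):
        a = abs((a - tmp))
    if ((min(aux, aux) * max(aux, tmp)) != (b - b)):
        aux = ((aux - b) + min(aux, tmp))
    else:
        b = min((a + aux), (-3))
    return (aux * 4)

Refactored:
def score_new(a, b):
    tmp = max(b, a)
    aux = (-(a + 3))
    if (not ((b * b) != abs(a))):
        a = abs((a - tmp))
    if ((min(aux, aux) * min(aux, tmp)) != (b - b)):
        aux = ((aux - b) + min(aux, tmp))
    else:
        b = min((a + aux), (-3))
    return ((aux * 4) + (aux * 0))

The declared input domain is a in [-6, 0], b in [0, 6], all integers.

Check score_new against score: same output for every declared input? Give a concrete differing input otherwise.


On input a=-2, b=0, score returns -4 while score_new returns -8.
verdict: not equivalent; witness: a=-2, b=0


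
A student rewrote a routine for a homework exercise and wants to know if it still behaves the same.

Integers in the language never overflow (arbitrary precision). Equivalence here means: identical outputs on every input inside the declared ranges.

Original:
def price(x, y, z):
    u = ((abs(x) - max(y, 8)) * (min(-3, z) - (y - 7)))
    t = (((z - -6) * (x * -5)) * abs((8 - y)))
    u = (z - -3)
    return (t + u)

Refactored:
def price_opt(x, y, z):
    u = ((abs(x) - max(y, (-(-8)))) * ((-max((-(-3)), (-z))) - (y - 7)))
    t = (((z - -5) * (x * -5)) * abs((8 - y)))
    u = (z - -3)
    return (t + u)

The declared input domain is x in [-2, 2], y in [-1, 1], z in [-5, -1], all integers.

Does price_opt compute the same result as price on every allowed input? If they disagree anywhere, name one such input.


x=-2, y=-1, z=-5 yields 88 from price but -2 from price_opt.
verdict: not equivalent; witness: x=-2, y=-1, z=-5


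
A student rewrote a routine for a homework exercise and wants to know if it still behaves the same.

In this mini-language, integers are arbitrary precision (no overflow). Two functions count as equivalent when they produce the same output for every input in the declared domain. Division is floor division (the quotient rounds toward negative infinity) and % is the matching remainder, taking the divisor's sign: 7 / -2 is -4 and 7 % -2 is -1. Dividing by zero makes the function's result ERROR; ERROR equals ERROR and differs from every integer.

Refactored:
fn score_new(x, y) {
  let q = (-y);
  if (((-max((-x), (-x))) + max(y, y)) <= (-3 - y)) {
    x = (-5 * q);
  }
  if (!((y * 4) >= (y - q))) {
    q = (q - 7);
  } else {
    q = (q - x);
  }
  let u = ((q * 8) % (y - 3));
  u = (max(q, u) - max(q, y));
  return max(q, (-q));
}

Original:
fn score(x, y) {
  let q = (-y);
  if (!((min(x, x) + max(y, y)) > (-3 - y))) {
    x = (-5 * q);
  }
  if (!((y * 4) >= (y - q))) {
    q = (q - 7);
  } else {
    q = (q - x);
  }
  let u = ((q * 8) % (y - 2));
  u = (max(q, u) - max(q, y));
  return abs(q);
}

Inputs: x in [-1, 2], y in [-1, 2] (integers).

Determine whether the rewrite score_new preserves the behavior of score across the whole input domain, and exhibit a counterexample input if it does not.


Consider the input x=-1, y=2.
score: q=-2, then (!((min(x, x) + max(y, y)) > (-3 - y))) is false, then (!((y * 4) >= (y - q))) is false, then q=-1, then a zero divisor aborts: ERROR
score_new: q=-2, then (((-max((-x), (-x))) + max(y, y)) <= (-3 - y)) is false, then (!((y * 4) >= (y - q))) is false, then q=-1, then u=0, then u=-2, then returns 1
ERROR and 1 differ, so these are not the same function on this domain.
verdict: not equivalent; witness: x=-1, y=2


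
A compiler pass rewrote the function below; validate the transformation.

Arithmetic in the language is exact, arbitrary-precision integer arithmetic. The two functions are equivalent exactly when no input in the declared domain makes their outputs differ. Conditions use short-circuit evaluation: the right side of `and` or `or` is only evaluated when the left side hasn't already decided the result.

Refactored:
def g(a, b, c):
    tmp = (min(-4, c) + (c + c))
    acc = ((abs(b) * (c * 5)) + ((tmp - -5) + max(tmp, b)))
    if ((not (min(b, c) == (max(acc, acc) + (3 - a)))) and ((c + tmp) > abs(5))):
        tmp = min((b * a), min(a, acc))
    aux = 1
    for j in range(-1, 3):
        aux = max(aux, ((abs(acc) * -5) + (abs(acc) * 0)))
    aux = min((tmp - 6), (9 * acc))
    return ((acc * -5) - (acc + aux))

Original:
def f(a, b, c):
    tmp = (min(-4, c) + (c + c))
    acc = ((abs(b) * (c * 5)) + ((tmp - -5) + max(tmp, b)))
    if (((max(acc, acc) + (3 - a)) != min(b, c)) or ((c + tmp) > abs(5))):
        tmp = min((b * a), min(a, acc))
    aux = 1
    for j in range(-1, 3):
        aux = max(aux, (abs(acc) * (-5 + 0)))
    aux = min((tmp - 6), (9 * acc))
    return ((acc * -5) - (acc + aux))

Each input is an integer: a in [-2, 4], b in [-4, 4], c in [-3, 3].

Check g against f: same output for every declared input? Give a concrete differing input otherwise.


Consider the input a=-2, b=-4, c=2.
f: tmp := 0 | acc := 45 | (((max(acc, acc) + (3 - a)) != min(b, c)) or ((c + tmp) > abs(5))): true | tmp := -2 | aux := 1 | iter j=-1: | aux := 1 | iter j=0: | aux := 1 | iter j=1: | aux := 1 | iter j=2: | aux := 1 | aux := -8 | result -262
g: tmp := 0 | acc := 45 | ((not (min(b, c) == (max(acc, acc) + (3 - a)))) and ((c + tmp) > abs(5))): false | aux := 1 | iter j=-1: | aux := 1 | iter j=0: | aux := 1 | iter j=1: | aux := 1 | iter j=2: | aux := 1 | aux := -6 | result -264
-262 != -264, so the rewrite changes behavior.
verdict: not equivalent; witness: a=-2, b=-4, c=2


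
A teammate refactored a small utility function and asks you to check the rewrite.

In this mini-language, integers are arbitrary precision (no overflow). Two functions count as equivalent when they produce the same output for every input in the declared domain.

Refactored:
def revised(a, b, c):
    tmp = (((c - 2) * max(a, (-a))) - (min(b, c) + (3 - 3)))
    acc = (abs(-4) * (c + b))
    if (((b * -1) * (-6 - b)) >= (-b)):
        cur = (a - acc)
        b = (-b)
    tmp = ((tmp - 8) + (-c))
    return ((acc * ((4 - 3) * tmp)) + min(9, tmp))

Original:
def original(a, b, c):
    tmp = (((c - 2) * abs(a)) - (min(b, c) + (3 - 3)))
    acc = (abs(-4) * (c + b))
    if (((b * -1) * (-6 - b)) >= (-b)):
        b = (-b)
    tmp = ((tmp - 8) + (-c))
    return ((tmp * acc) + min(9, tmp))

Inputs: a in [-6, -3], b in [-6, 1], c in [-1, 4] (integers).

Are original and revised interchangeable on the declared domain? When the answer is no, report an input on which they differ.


The two are interchangeable: constant usage differs; also min/max/abs usage differs; also arithmetic usage differs; also statement counts differ; also local variable names differ, and every declared input agrees.
As a probe, take a=-3, b=1, c=0: original runs tmp = -6; acc = 4; (((b * -1) * (-6 - b)) >= (-b)) -> true; b = -1; tmp = -14; return -70; revised runs tmp = -6; acc = 4; (((b * -1) * (-6 - b)) >= (-b)) -> true; cur = -7; b = -1; tmp = -14; return -70; both end at -70.
An exhaustive pass over the 192 declared inputs shows identical outputs.
verdict: equivalent


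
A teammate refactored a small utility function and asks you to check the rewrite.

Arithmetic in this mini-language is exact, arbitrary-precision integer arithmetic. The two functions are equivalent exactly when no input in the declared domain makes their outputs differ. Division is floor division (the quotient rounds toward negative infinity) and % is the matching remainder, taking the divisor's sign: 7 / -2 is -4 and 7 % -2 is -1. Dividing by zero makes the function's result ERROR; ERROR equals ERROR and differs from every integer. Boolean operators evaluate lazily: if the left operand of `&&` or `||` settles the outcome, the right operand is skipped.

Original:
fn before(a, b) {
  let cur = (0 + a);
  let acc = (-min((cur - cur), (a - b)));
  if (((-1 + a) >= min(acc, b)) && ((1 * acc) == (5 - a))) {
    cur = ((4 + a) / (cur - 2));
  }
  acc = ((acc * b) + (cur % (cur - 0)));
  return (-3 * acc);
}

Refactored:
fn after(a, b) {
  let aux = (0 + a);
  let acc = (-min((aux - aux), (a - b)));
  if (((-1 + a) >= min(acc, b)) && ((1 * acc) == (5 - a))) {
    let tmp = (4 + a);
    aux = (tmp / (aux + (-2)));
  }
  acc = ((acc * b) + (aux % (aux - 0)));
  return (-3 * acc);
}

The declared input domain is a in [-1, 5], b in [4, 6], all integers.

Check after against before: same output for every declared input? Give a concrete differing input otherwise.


Behavior is preserved: although arithmetic usage differs; statement counts differ; local variable names differ, the outputs never diverge.
As a probe, take a=5, b=4: before runs cur=5, then acc=0, then (((-1 + a) >= min(acc, b)) && ((1 * acc) == (5 - a))) is true, then cur=3, then acc=0, then returns 0; after runs aux=5, then acc=0, then (((-1 + a) >= min(acc, b)) && ((1 * acc) == (5 - a))) is true, then tmp=9, then aux=3, then acc=0, then returns 0; both end at 0.
An exhaustive pass over the 21 declared inputs shows identical outputs.
verdict: equivalent


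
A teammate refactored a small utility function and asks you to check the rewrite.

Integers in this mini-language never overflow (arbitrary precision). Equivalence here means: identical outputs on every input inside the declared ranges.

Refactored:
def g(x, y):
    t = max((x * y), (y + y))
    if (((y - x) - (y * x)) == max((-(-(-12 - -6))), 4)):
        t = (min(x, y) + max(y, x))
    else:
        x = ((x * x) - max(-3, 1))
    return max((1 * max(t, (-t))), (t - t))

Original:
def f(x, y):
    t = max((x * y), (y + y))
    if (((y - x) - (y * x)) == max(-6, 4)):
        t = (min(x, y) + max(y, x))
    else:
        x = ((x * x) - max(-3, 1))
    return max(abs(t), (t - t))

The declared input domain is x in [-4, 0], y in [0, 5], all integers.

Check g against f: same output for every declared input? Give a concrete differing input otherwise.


Side by side, the visible changes include: min/max/abs usage differs; and arithmetic usage differs; and constant usage differs.
As a probe, take x=-2, y=4: f runs t=8, then (((y - x) - (y * x)) == max(-6, 4)) is false, then x=3, then returns 8; g runs t=8, then (((y - x) - (y * x)) == max((-(-(-12 - -6))), 4)) is false, then x=3, then returns 8; both end at 8.
Every one of the 30 inputs gives matching results.
verdict: equivalent


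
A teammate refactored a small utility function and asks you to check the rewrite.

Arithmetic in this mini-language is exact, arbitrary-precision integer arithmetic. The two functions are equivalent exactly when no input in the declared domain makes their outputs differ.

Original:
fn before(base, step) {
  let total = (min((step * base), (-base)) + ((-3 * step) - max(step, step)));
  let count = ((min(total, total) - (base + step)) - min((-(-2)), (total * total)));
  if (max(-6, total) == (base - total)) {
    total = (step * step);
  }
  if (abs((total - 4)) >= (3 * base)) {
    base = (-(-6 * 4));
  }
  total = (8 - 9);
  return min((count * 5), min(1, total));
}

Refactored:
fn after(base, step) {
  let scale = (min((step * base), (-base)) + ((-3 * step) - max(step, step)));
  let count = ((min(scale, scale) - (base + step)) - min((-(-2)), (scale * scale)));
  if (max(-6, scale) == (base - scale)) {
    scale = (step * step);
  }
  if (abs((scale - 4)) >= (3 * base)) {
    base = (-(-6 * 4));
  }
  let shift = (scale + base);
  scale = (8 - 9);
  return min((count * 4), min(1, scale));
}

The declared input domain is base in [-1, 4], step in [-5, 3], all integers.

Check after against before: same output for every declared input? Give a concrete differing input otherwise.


Consider the input base=-1, step=1.
before: total = -5; count = -7; (max(-6, total) == (base - total)) -> false; (abs((total - 4)) >= (3 * base)) -> true; base = 24; total = -1; return -35
after: scale = -5; count = -7; (max(-6, scale) == (base - scale)) -> false; (abs((scale - 4)) >= (3 * base)) -> true; base = 24; shift = 19; scale = -1; return -28
-35 and -28 differ, so these are not the same function on this domain.
verdict: not equivalent; witness: base=-1, step=1


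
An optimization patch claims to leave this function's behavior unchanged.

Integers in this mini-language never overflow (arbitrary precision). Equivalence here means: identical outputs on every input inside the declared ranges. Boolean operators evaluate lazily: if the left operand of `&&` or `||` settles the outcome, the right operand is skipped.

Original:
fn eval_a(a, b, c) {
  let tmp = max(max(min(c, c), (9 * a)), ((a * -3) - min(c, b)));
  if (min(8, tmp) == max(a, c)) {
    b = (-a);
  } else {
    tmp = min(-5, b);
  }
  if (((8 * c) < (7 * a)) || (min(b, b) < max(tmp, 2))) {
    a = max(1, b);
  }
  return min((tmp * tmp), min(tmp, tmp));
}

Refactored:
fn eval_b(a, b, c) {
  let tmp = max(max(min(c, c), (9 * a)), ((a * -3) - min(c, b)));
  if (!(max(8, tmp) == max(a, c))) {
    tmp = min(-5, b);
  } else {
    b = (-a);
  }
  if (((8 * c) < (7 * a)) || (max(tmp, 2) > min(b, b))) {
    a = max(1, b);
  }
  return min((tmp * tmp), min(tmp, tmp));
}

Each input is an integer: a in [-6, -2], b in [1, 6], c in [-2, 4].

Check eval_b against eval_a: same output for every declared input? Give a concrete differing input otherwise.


Input a=-2, b=2, c=4: 4 from eval_a versus -5 from eval_b.
verdict: not equivalent; witness: a=-2, b=2, c=4


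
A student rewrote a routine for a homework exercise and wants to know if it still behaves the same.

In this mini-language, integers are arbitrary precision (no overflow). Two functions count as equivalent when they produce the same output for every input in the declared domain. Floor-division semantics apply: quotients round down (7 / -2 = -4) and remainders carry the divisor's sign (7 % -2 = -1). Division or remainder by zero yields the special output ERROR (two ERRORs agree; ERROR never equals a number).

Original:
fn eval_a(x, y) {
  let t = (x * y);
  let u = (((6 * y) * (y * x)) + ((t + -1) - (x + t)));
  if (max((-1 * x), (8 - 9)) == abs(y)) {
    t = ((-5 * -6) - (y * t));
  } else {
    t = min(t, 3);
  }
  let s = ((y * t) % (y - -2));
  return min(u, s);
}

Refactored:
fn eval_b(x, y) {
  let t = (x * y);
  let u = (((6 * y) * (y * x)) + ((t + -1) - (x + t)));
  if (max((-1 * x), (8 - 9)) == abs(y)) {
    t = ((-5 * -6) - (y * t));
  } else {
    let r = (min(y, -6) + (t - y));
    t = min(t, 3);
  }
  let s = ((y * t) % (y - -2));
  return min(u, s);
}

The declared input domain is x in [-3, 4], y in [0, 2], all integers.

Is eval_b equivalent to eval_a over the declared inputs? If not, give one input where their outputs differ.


This is a faithful refactor — constant usage differs, plus statement counts differ, plus arithmetic usage differs, plus local variable names differ, plus min/max/abs usage differs, but the computed results match everywhere.
Tracing x=1, y=1: eval_a: t := 1 | u := 4 | (max((-1 * x), (8 - 9)) == abs(y)): false | t := 1 | s := 1 | result 1 | eval_b: t := 1 | u := 4 | (max((-1 * x), (8 - 9)) == abs(y)): false | r := -6 | t := 1 | s := 1 | result 1 — matching result 1.
Sweeping the whole domain (24 inputs) finds no disagreement.
verdict: equivalent


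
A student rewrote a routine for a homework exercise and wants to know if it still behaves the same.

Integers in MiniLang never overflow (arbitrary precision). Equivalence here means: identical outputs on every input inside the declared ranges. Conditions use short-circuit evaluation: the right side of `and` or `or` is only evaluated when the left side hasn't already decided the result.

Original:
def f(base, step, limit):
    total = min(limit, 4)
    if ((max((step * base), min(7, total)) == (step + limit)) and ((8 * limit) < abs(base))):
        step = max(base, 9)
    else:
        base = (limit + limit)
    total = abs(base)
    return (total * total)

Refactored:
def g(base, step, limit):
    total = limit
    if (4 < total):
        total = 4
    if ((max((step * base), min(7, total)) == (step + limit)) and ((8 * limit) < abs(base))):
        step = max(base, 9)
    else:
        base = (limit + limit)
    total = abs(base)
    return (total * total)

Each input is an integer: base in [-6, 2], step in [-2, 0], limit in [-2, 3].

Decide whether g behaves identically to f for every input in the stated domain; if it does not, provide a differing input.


This is a faithful refactor — branching structure differs; comparison usage differs; constant usage differs; statement counts differ; min/max/abs usage differs, but the computed results match everywhere.
One worked example (base=-4, step=-2, limit=2) — f: total = 2; ((max((step * base), min(7, total)) == (step + limit)) and ((8 * limit) < abs(base))) -> false; base = 4; total = 4; return 16; g: total = 2; (4 < total) -> false; ((max((step * base), min(7, total)) == (step + limit)) and ((8 * limit) < abs(base))) -> false; base = 4; total = 4; return 16; agreement on 16.
Checked all 162 inputs in the declared domain: the outputs agree on every one.
verdict: equivalent


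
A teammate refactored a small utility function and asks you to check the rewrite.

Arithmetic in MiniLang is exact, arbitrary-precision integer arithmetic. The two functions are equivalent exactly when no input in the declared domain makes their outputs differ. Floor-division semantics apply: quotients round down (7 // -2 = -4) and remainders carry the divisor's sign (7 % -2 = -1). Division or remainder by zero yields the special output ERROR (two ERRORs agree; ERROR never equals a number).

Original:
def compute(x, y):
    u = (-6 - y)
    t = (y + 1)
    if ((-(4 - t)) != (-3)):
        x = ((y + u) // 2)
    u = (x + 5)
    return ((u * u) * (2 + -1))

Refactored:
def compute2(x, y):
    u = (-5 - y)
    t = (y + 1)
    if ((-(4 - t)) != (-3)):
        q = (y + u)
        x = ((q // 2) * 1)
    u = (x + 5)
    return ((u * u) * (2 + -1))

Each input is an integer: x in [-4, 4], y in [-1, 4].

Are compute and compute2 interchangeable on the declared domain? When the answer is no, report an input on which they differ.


Equivalent. Although `-6` became `-5`, no input in the stated domain can expose it.
Every one of the 54 inputs gives matching results.
One worked example (x=2, y=1) — compute: u becomes -7; next t becomes 2; next ((-(4 - t)) != (-3)) evaluates to true; next x becomes -3; next u becomes 2; next final value 4; compute2: u becomes -6; next t becomes 2; next ((-(4 - t)) != (-3)) evaluates to true; next q becomes -5; next x becomes -3; next u becomes 2; next final value 4; agreement on 4.
verdict: equivalent


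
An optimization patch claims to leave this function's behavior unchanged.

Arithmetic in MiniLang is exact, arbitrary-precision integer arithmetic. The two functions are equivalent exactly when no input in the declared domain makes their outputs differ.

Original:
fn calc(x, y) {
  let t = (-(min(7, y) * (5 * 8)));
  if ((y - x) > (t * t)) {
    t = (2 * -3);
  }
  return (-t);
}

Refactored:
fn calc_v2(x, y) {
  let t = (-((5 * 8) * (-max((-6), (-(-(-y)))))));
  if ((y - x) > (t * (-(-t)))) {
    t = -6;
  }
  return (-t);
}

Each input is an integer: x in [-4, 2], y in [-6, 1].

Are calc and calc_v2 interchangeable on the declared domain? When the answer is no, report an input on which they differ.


Equivalent. The suspicious edit (`7` became `6`) never changes the result for any input inside the declared domain.
Across all 56 domain points the two functions coincide.
One worked example (x=1, y=-5) — calc: t becomes 200; next ((y - x) > (t * t)) evaluates to false; next final value -200; calc_v2: t becomes 200; next ((y - x) > (t * (-(-t)))) evaluates to false; next final value -200; agreement on -200.
verdict: equivalent


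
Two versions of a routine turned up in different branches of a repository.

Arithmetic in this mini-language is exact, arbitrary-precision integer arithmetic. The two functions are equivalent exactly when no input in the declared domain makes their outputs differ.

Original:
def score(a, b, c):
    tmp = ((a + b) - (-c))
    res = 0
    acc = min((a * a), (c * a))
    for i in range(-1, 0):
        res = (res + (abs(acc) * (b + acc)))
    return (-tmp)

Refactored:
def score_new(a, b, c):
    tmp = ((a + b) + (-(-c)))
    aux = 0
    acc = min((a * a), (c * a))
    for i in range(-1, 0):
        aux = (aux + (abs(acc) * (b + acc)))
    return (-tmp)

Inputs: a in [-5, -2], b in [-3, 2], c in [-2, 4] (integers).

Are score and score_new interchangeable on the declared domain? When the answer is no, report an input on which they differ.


Behavior is preserved: although arithmetic usage differs; and local variable names differ, the outputs never diverge.
Tracing a=-2, b=2, c=3: score: tmp=3, then res=0, then acc=-6, then (i=-1), then res=-24, then returns -3 | score_new: tmp=3, then aux=0, then acc=-6, then (i=-1), then aux=-24, then returns -3 — matching result -3.
Across all 168 domain points the two functions coincide.
verdict: equivalent


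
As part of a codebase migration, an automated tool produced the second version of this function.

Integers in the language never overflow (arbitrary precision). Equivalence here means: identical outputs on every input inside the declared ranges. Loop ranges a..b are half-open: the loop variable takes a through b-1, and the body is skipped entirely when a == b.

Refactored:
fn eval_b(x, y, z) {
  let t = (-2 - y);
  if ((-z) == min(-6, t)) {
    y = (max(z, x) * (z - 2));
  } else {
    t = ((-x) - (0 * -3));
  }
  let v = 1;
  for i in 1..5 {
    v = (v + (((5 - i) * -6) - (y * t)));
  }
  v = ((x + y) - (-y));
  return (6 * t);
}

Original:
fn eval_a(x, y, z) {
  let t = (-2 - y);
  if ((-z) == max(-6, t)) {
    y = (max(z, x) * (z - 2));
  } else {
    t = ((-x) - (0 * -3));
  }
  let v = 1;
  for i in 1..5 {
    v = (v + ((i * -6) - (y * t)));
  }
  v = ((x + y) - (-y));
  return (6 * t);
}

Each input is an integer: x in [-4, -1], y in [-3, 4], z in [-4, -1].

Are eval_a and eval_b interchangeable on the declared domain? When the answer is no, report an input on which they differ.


At x=-4, y=-3, z=-1: eval_a gives 6, eval_b gives 24.
verdict: not equivalent; witness: x=-4, y=-3, z=-1


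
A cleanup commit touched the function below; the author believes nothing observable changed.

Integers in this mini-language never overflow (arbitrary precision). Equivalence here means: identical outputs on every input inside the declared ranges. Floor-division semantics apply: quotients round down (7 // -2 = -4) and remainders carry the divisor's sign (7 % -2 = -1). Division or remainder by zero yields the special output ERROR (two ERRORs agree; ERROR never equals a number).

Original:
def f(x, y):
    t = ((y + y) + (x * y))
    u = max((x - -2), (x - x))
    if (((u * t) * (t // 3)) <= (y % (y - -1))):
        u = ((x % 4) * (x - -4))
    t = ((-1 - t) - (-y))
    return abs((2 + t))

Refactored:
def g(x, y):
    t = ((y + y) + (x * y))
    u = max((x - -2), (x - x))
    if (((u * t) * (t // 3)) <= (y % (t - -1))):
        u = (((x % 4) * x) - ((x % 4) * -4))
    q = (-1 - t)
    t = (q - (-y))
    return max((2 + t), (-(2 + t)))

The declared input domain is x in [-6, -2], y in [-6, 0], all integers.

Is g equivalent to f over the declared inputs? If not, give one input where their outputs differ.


x=-6, y=-1 yields ERROR from f but 4 from g.
verdict: not equivalent; witness: x=-6, y=-1


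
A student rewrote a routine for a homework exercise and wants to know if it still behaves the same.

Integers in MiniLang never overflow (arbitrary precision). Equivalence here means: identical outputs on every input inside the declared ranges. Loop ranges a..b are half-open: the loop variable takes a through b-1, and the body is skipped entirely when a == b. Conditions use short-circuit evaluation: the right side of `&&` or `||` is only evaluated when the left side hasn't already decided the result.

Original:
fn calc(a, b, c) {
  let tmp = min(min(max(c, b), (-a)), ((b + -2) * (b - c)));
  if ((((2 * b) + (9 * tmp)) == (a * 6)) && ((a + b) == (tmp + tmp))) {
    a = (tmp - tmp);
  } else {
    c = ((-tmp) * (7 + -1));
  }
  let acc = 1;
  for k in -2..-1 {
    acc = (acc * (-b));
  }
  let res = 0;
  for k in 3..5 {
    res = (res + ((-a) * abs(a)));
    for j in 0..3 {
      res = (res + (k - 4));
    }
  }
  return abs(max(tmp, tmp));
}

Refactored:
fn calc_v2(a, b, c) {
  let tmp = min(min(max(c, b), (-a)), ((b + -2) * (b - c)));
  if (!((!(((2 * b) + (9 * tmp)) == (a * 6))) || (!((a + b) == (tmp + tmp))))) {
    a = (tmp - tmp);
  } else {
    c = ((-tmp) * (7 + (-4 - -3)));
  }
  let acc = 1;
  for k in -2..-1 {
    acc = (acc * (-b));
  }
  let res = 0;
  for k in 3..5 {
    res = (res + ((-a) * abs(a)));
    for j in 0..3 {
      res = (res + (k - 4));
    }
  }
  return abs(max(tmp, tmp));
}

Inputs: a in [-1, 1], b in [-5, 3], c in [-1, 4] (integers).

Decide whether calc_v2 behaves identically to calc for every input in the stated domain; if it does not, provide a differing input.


Differences: arithmetic usage differs; and boolean connective usage differs; and constant usage differs — yet all 162 inputs agree.
verdict: equivalent


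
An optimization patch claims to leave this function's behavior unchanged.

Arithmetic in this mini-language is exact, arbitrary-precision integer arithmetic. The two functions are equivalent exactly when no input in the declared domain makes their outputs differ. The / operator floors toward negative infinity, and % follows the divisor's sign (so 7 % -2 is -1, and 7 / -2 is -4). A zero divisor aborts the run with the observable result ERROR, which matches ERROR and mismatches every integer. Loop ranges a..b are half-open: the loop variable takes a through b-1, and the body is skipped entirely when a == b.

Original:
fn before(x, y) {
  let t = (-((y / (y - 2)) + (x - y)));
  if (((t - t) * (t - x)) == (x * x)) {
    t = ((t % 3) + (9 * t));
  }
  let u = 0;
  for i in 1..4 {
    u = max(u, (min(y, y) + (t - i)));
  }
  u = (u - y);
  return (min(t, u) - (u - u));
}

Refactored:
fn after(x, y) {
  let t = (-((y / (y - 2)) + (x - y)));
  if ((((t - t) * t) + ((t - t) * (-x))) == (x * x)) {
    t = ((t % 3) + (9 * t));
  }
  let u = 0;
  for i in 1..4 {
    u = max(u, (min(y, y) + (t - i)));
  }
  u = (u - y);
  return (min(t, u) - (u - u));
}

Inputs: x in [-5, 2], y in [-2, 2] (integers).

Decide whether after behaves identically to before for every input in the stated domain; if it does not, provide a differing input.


Comparing the listings, the differences include: arithmetic usage differs.
As a probe, take x=1, y=0: before runs t = -1; (((t - t) * (t - x)) == (x * x)) -> false; u = 0; [i=1]; u = 0; [i=2]; u = 0; [i=3]; u = 0; u = 0; return -1; after runs t = -1; ((((t - t) * t) + ((t - t) * (-x))) == (x * x)) -> false; u = 0; [i=1]; u = 0; [i=2]; u = 0; [i=3]; u = 0; u = 0; return -1; both end at -1.
Every one of the 40 inputs gives matching results.
verdict: equivalent


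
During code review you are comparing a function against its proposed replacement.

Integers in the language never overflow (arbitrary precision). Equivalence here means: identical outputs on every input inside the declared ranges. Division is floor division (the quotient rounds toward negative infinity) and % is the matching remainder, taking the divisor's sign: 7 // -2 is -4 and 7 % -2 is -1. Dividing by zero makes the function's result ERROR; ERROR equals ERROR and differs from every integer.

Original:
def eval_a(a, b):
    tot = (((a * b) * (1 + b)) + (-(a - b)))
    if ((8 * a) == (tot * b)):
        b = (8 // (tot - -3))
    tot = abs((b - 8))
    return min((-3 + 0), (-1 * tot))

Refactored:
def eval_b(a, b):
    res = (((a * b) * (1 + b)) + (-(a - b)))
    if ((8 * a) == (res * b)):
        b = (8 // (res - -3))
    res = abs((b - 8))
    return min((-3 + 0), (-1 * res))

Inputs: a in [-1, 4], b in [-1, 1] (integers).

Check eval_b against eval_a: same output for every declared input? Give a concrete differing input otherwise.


The two are interchangeable: local variable names differ, and every declared input agrees.
Spot check at a=2, b=-1 — eval_a: tot becomes -3; next ((8 * a) == (tot * b)) evaluates to false; next tot becomes 9; next final value -9. eval_b: res becomes -3; next ((8 * a) == (res * b)) evaluates to false; next res becomes 9; next final value -9. Both give -9.
Sweeping the whole domain (18 inputs) finds no disagreement.
verdict: equivalent


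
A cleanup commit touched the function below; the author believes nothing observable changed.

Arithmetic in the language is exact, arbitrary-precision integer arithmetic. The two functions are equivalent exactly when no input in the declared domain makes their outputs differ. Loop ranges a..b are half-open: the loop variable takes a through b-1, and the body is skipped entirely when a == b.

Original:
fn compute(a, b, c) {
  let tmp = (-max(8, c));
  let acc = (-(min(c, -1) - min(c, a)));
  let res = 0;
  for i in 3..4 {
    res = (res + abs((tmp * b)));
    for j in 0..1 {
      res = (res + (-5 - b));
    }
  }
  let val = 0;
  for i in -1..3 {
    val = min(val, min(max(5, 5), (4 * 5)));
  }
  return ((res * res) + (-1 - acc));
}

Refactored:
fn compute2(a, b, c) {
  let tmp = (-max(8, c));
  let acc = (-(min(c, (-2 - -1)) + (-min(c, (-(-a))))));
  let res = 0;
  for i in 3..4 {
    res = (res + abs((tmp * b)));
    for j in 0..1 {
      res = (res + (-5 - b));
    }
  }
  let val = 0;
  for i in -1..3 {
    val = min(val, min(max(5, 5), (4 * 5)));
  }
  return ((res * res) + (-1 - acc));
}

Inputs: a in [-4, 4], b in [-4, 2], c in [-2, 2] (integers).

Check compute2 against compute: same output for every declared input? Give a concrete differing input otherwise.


Although arithmetic usage differs, constant usage differs, 315/315 inputs agree.
verdict: equivalent


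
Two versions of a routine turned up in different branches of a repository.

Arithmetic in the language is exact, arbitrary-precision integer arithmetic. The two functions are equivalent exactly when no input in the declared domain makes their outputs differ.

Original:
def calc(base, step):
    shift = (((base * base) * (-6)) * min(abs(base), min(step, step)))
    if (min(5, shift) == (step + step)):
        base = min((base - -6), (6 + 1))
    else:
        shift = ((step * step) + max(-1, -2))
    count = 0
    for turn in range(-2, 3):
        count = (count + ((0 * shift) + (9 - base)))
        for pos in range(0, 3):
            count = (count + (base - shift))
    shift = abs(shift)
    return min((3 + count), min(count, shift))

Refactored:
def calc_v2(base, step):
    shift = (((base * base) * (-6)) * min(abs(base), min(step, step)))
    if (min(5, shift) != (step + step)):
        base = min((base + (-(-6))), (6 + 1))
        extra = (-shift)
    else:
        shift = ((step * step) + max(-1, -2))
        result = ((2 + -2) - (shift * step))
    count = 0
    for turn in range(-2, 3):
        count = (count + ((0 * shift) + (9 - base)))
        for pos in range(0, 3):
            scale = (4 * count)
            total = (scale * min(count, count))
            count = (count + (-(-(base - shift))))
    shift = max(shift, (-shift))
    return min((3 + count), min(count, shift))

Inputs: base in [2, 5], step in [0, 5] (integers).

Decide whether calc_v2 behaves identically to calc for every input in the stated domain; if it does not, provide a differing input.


Not equivalent: base=2, step=0 separates them (0 vs 1).
calc: shift := 0 | (min(5, shift) == (step + step)): true | base := 7 | count := 0 | iter turn=-2: | count := 2 | iter pos=0: | count := 9 | iter pos=1: | count := 16 | iter pos=2: | count := 23 | iter turn=-1: | count := 25 | iter pos=0: | count := 32 | iter pos=1: | count := 39 | iter pos=2: | count := 46 | iter turn=0: | count := 48 | iter pos=0: | count := 55 | iter pos=1: | count := 62 | iter pos=2: | count := 69 | iter turn=1: | count := 71 | iter pos=0: | count := 78 | iter pos=1: | count := 85 | iter pos=2: | count := 92 | iter turn=2: | count := 94 | iter pos=0: | count := 101 | iter pos=1: | count := 108 | iter pos=2: | count := 115 | shift := 0 | result 0
calc_v2: shift := 0 | (min(5, shift) != (step + step)): false | shift := -1 | result := 0 | count := 0 | iter turn=-2: | count := 7 | iter pos=0: | scale := 28 | total := 196 | count := 10 | iter pos=1: | scale := 40 | total := 400 | count := 13 | iter pos=2: | scale := 52 | total := 676 | count := 16 | iter turn=-1: | count := 23 | iter pos=0: | scale := 92 | total := 2116 | count := 26 | iter pos=1: | scale := 104 | total := 2704 | count := 29 | iter pos=2: | scale := 116 | total := 3364 | count := 32 | iter turn=0: | count := 39 | iter pos=0: | scale := 156 | total := 6084 | count := 42 | iter pos=1: | scale := 168 | total := 7056 | count := 45 | iter pos=2: | scale := 180 | total := 8100 | count := 48 | iter turn=1: | count := 55 | iter pos=0: | scale := 220 | total := 12100 | count := 58 | iter pos=1: | scale := 232 | total := 13456 | count := 61 | iter pos=2: | scale := 244 | total := 14884 | count := 64 | iter turn=2: | count := 71 | iter pos=0: | scale := 284 | total := 20164 | count := 74 | iter pos=1: | scale := 296 | total := 21904 | count := 77 | iter pos=2: | scale := 308 | total := 23716 | count := 80 | shift := 1 | result 1
verdict: not equivalent; witness: base=2, step=0


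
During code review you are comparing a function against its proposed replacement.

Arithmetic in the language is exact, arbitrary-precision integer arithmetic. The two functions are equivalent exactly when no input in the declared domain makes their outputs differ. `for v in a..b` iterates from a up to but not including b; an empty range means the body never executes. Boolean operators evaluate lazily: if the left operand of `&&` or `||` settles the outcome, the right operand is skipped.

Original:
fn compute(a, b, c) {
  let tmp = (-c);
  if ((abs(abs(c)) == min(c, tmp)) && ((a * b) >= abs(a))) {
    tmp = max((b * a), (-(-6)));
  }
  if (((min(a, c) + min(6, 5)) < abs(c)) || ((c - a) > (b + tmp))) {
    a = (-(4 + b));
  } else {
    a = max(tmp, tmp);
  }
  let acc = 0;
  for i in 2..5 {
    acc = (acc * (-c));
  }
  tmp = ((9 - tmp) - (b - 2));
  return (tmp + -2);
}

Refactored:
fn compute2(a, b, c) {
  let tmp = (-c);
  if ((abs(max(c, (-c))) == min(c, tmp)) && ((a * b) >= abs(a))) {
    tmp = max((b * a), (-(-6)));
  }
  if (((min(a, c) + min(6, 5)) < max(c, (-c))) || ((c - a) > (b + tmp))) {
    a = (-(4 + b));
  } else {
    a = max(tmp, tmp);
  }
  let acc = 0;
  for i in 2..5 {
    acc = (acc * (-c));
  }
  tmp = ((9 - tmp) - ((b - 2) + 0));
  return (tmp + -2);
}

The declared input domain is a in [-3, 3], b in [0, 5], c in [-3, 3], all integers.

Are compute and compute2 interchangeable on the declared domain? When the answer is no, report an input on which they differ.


Changes here: min/max/abs usage differs; arithmetic usage differs; constant usage differs; the full 294-point sweep finds no disagreement.
verdict: equivalent


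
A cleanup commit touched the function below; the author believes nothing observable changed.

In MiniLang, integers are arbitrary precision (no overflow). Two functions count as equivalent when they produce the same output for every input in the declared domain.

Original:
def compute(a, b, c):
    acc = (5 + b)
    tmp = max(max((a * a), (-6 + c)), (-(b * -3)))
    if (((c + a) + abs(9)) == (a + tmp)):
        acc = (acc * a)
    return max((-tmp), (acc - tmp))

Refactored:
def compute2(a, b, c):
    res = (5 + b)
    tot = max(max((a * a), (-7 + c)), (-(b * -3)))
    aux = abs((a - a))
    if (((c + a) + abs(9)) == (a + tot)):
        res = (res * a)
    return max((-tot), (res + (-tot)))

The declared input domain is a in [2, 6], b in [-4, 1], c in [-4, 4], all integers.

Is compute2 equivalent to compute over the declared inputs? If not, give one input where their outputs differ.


The edit looks behavioral (`-6` became `-7`), but over these ranges it never changes the outcome; all 270 inputs agree.
verdict: equivalent


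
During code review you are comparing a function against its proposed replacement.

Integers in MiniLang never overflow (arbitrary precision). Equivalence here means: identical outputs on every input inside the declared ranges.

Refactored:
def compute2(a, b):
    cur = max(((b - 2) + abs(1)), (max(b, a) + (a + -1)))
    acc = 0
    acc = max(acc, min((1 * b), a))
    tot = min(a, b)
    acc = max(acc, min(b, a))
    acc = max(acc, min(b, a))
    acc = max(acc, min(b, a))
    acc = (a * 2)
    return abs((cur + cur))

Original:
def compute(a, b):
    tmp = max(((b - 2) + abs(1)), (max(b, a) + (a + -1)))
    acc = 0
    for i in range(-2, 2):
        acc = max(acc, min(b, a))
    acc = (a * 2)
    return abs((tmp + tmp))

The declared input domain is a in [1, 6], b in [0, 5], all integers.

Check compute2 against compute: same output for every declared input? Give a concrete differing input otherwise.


Differences: constant usage differs, plus local variable names differ, plus statement counts differ, plus min/max/abs usage differs, plus loop structure differs, plus arithmetic usage differs — yet all 36 inputs agree.
verdict: equivalent


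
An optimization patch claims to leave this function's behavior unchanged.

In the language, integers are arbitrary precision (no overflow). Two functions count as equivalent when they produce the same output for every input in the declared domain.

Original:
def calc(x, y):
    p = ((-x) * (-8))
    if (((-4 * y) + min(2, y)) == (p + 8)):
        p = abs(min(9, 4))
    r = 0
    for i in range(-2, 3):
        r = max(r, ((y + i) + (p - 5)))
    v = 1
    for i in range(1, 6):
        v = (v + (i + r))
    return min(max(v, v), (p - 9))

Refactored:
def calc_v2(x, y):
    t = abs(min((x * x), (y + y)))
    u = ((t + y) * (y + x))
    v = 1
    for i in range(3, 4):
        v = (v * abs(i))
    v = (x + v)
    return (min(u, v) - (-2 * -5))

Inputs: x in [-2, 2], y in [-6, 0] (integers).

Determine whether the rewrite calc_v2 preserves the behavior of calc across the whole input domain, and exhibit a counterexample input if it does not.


Take x=-2, y=-6.
calc: p = -16; (((-4 * y) + min(2, y)) == (p + 8)) -> false; r = 0; [i=-2]; r = 0; [i=-1]; r = 0; [i=0]; r = 0; [i=1]; r = 0; [i=2]; r = 0; v = 1; [i=1]; v = 2; [i=2]; v = 4; [i=3]; v = 7; [i=4]; v = 11; [i=5]; v = 16; return -25
calc_v2: t = 12; u = -48; v = 1; [i=3]; v = 3; v = 1; return -58
-25 and -58 differ, so these are not the same function on this domain.
verdict: not equivalent; witness: x=-2, y=-6


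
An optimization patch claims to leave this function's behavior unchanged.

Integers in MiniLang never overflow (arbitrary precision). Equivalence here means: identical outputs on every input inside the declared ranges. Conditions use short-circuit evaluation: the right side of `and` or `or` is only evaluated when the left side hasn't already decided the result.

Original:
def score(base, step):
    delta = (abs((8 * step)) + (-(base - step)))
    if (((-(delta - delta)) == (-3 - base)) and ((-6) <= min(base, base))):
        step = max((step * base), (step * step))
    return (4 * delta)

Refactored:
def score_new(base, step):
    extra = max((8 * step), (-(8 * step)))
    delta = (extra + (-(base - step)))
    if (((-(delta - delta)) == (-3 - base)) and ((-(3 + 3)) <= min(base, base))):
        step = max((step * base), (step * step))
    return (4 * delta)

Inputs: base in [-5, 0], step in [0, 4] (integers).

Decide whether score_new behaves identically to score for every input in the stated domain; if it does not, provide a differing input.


Differences: statement counts differ, plus constant usage differs, plus min/max/abs usage differs, plus arithmetic usage differs, plus local variable names differ — yet all 30 inputs agree.
verdict: equivalent


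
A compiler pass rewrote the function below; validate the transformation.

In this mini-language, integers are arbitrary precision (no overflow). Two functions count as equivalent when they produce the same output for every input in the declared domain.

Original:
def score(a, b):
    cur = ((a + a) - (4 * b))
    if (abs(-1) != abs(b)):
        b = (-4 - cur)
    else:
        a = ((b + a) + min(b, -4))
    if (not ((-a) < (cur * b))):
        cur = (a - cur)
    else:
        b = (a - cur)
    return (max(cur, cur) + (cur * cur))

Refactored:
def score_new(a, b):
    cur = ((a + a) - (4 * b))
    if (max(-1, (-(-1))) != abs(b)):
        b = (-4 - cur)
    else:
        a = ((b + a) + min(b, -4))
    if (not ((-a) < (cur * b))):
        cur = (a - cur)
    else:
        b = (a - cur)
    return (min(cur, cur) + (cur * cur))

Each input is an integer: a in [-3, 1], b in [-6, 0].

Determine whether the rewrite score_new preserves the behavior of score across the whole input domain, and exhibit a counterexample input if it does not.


Equivalent. The suspicious edit (`max(cur, cur)` became `min(cur, cur)`) never changes the result for any input inside the declared domain.
Across all 35 domain points the two functions coincide.
Spot check at a=-3, b=0 — score: cur := -6 | (abs(-1) != abs(b)): true | b := 2 | (not ((-a) < (cur * b))): true | cur := 3 | result 12. score_new: cur := -6 | (max(-1, (-(-1))) != abs(b)): true | b := 2 | (not ((-a) < (cur * b))): true | cur := 3 | result 12. Both give 12.
verdict: equivalent
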